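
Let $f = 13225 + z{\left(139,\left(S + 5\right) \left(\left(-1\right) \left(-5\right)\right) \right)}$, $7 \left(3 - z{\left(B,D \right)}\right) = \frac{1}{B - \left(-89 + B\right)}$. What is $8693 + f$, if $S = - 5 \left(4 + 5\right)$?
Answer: $\frac{13656782}{623} \approx 21921.0$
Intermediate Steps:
$S = -45$ ($S = \left(-5\right) 9 = -45$)
$z{\left(B,D \right)} = \frac{1868}{623}$ ($z{\left(B,D \right)} = 3 - \frac{1}{7 \left(B - \left(-89 + B\right)\right)} = 3 - \frac{1}{7 \cdot 89} = 3 - \frac{1}{623} = \frac{1868}{623}$)
$f = \frac{8241043}{623}$ ($f = 13225 + \frac{1868}{623} = \frac{8241043}{623} \approx 13228.0$)
$8693 + f = 8693 + \frac{8241043}{623} = \frac{13656782}{623}$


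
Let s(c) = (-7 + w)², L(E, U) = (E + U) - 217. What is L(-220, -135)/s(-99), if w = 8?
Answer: -572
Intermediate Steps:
L(E, U) = -217 + E + U
s(c) = 1 (s(c) = (-7 + 8)² = 1² = 1)
L(-220, -135)/s(-99) = (-217 - 220 - 135)/1 = -572*1 = -572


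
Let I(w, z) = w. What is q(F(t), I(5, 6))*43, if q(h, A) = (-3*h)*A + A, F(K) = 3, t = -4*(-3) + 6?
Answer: -1720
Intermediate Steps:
t = 18 (t = 12 + 6 = 18)
q(h, A) = A - 3*A*h (q(h, A) = -3*A*h + A = A - 3*A*h)
q(F(t), I(5, 6))*43 = (5*(1 - 3*3))*43 = (5*(1 - 9))*43 = (5*(-8))*43 = -40*43 = -1720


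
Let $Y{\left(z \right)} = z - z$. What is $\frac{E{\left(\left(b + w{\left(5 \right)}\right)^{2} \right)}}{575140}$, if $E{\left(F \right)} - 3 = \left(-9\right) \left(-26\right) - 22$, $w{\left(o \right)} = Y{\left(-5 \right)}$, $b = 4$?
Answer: $\frac{43}{115028} \approx 0.00037382$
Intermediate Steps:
$Y{\left(z \right)} = 0$
$w{\left(o \right)} = 0$
$E{\left(F \right)} = 215$ ($E{\left(F \right)} = 3 - -212 = 3 + \left(234 - 22\right) = 3 + 212 = 215$)
$\frac{E{\left(\left(b + w{\left(5 \right)}\right)^{2} \right)}}{575140} = \frac{215}{575140} = 215 \cdot \frac{1}{575140} = \frac{43}{115028}$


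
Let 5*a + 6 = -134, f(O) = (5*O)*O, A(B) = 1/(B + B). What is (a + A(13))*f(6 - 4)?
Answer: -7270/13 ≈ -559.23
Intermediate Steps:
A(B) = 1/(2*B)
f(O) = 5*O²
a = -28 (a = -6/5 + (⅕)*(-134) = -6/5 - 134/5 = -28)
(a + A(13))*f(6 - 4) = (-28 + (½)/13)*(5*(6 - 4)²) = (-28 + (½)*(1/13))*(5*2²) = (-28 + 1/26)*(5*4) = -727/26*20 = -7270/13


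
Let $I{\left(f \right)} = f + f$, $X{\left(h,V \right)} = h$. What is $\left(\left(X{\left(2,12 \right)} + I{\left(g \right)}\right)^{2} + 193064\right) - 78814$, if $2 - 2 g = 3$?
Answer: $114251$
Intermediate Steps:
$g = - \frac{1}{2}$ ($g = 1 - \frac{3}{2} = - \frac{1}{2} \approx -0.5$)
$I{\left(f \right)} = 2 f$
$\left(\left(X{\left(2,12 \right)} + I{\left(g \right)}\right)^{2} + 193064\right) - 78814 = \left(\left(2 + 2 \left(- \frac{1}{2}\right)\right)^{2} + 193064\right) - 78814 = \left(\left(2 - 1\right)^{2} + 193064\right) - 78814 = \left(1^{2} + 193064\right) - 78814 = \left(1 + 193064\right) - 78814 = 193065 - 78814 = 114251$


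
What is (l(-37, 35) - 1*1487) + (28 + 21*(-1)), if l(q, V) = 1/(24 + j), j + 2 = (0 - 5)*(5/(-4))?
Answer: -167236/113 ≈ -1480.0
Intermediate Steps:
j = 17/4 (j = -2 + (0 - 5)*(5/(-4)) = -2 - 25*(-1)/4 = -2 - 5*(-5/4) = -2 + 25/4 = 17/4 ≈ 4.2500)
l(q, V) = 4/113 (l(q, V) = 1/(24 + 17/4) = 1/(113/4) = 4/113)
(l(-37, 35) - 1*1487) + (28 + 21*(-1)) = (4/113 - 1*1487) + (28 + 21*(-1)) = (4/113 - 1487) + (28 - 21) = -168027/113 + 7 = -167236/113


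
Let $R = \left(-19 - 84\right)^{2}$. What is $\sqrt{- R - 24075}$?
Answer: $2 i \sqrt{8671} \approx 186.24 i$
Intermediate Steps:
$R = 10609$ ($R = \left(-103\right)^{2} = 10609$)
$\sqrt{- R - 24075} = \sqrt{\left(-1\right) 10609 - 24075} = \sqrt{-10609 - 24075} = \sqrt{-34684} = 2 i \sqrt{8671}$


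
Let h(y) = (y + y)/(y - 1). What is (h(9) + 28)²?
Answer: 14641/16 ≈ 915.06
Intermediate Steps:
h(y) = 2*y/(-1 + y) (h(y) = (2*y)/(-1 + y) = 2*y/(-1 + y))
(h(9) + 28)² = (2*9/(-1 + 9) + 28)² = (2*9/8 + 28)² = (2*9*(⅛) + 28)² = (9/4 + 28)² = (121/4)² = 14641/16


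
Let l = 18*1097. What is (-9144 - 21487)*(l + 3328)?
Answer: -706779694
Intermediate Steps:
l = 19746
(-9144 - 21487)*(l + 3328) = (-9144 - 21487)*(19746 + 3328) = -30631*23074 = -706779694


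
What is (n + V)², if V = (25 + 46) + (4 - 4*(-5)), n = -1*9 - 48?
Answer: 1444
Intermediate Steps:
n = -57 (n = -9 - 48 = -57)
V = 95 (V = 71 + (4 + 20) = 71 + 24 = 95)
(n + V)² = (-57 + 95)² = 38² = 1444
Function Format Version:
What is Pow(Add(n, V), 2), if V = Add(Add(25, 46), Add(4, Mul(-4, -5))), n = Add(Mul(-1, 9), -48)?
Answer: 1444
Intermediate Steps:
n = -57 (n = Add(-9, -48) = -57)
V = 95 (V = Add(71, Add(4, 20)) = Add(71, 24) = 95)
Pow(Add(n, V), 2) = Pow(Add(-57, 95), 2) = Pow(38, 2) = 1444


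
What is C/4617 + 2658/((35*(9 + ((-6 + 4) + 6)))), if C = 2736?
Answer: 79046/12285 ≈ 6.4343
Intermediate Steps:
C/4617 + 2658/((35*(9 + ((-6 + 4) + 6)))) = 2736/4617 + 2658/((35*(9 + ((-6 + 4) + 6)))) = 2736*(1/4617) + 2658/((35*(9 + (-2 + 6)))) = 16/27 + 2658/((35*(9 + 4))) = 16/27 + 2658/((35*13)) = 16/27 + 2658/455 = 79046/12285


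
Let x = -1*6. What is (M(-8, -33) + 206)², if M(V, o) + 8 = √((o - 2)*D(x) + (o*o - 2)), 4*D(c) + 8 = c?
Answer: (396 + √4838)²/4 ≈ 54186.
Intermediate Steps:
x = -6
D(c) = -2 + c/4
M(V, o) = -8 + √(5 + o² - 7*o/2) (M(V, o) = -8 + √((o - 2)*(-2 + (¼)*(-6)) + (o*o - 2)) = -8 + √((-2 + o)*(-2 - 3/2) + (o² - 2)) = -8 + √((-2 + o)*(-7/2) + (-2 + o²)) = -8 + √((7 - 7*o/2) + (-2 + o²)) = -8 + √(5 + o² - 7*o/2))
(M(-8, -33) + 206)² = ((-8 + √(20 - 14*(-33) + 4*(-33)²)/2) + 206)² = ((-8 + √(20 + 462 + 4*1089)/2) + 206)² = ((-8 + √(20 + 462 + 4356)/2) + 206)² = ((-8 + √4838/2) + 206)² = (198 + √4838/2)²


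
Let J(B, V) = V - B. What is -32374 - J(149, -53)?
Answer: -32172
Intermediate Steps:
-32374 - J(149, -53) = -32374 - (-53 - 1*149) = -32374 - (-53 - 149) = -32374 - 1*(-202) = -32374 + 202 = -32172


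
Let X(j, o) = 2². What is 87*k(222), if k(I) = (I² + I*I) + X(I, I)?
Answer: 8575764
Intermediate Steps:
X(j, o) = 4
k(I) = 4 + 2*I² (k(I) = (I² + I*I) + 4 = (I² + I²) + 4 = 2*I² + 4 = 4 + 2*I²)
87*k(222) = 87*(4 + 2*222²) = 87*(4 + 2*49284) = 87*(4 + 98568) = 87*98572 = 8575764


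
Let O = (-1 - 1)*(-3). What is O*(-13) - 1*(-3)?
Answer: -75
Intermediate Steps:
O = 6 (O = -2*(-3) = 6)
O*(-13) - 1*(-3) = 6*(-13) - 1*(-3) = -78 + 3 = -75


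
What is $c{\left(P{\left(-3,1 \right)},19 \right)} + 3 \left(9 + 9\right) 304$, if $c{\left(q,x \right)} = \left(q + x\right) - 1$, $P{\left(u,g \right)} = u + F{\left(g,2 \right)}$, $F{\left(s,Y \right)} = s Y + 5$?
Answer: $16438$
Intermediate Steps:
$F{\left(s,Y \right)} = 5 + Y s$ ($F{\left(s,Y \right)} = Y s + 5 = 5 + Y s$)
$P{\left(u,g \right)} = 5 + u + 2 g$ ($P{\left(u,g \right)} = u + \left(5 + 2 g\right) = 5 + u + 2 g$)
$c{\left(q,x \right)} = -1 + q + x$
$c{\left(P{\left(-3,1 \right)},19 \right)} + 3 \left(9 + 9\right) 304 = \left(-1 + \left(5 - 3 + 2 \cdot 1\right) + 19\right) + 3 \left(9 + 9\right) 304 = \left(-1 + \left(5 - 3 + 2\right) + 19\right) + 3 \cdot 18 \cdot 304 = \left(-1 + 4 + 19\right) + 54 \cdot 304 = 22 + 16416 = 16438$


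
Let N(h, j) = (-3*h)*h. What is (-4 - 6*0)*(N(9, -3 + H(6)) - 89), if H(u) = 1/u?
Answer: 1328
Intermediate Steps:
N(h, j) = -3*h²
(-4 - 6*0)*(N(9, -3 + H(6)) - 89) = (-4 - 6*0)*(-3*9² - 89) = (-4 + 0)*(-3*81 - 89) = -4*(-243 - 89) = -4*(-332) = 1328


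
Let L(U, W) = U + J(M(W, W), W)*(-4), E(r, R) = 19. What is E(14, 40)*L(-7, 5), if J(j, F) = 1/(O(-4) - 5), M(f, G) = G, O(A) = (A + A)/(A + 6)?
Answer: -1121/9 ≈ -124.56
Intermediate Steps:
O(A) = 2*A/(6 + A) (O(A) = (2*A)/(6 + A) = 2*A/(6 + A))
J(j, F) = -⅑ (J(j, F) = 1/(2*(-4)/(6 - 4) - 5) = 1/(2*(-4)/2 - 5) = 1/(2*(-4)*(½) - 5) = 1/(-4 - 5) = 1/(-9) = -⅑)
L(U, W) = 4/9 + U (L(U, W) = U - ⅑*(-4) = U + 4/9 = 4/9 + U)
E(14, 40)*L(-7, 5) = 19*(4/9 - 7) = 19*(-59/9) = -1121/9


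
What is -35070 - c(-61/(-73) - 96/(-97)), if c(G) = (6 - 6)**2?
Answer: -35070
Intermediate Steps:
c(G) = 0 (c(G) = 0**2 = 0)
-35070 - c(-61/(-73) - 96/(-97)) = -35070 - 1*0 = -35070 + 0 = -35070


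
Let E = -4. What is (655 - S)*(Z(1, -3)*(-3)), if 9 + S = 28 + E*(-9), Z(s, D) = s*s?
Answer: -1800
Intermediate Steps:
Z(s, D) = s²
S = 55 (S = -9 + (28 - 4*(-9)) = -9 + (28 + 36) = -9 + 64 = 55)
(655 - S)*(Z(1, -3)*(-3)) = (655 - 1*55)*(1²*(-3)) = (655 - 55)*(1*(-3)) = 600*(-3) = -1800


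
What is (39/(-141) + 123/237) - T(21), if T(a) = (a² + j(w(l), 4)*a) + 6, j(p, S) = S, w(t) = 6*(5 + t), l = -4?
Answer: -1970703/3713 ≈ -530.76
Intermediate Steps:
w(t) = 30 + 6*t
T(a) = 6 + a² + 4*a (T(a) = (a² + 4*a) + 6 = 6 + a² + 4*a)
(39/(-141) + 123/237) - T(21) = (39/(-141) + 123/237) - (6 + 21² + 4*21) = (39*(-1/141) + 123*(1/237)) - (6 + 441 + 84) = (-13/47 + 41/79) - 1*531 = 900/3713 - 531 = -1970703/3713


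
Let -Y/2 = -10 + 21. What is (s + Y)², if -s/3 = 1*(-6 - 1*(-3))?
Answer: 169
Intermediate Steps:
Y = -22 (Y = -2*(-10 + 21) = -2*11 = -22)
s = 9 (s = -3*(-6 - 1*(-3)) = -3*(-6 + 3) = -3*(-3) = 9)
(s + Y)² = (9 - 22)² = (-13)² = 169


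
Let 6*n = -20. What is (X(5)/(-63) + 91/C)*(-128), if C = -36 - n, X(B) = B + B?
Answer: 3392/9 ≈ 376.89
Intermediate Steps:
n = -10/3 (n = (⅙)*(-20) = -10/3 ≈ -3.3333)
X(B) = 2*B
C = -98/3 (C = -36 - 1*(-10/3) = -36 + 10/3 = -98/3 ≈ -32.667)
(X(5)/(-63) + 91/C)*(-128) = ((2*5)/(-63) + 91/(-98/3))*(-128) = (10*(-1/63) + 91*(-3/98))*(-128) = (-10/63 - 39/14)*(-128) = -53/18*(-128) = 3392/9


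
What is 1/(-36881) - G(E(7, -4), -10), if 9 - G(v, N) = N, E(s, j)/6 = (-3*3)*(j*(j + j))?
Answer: -700740/36881 ≈ -19.000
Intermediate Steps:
E(s, j) = -108*j² (E(s, j) = 6*((-3*3)*(j*(j + j))) = 6*(-9*j*2*j) = 6*(-18*j²) = -108*j²)
G(v, N) = 9 - N
1/(-36881) - G(E(7, -4), -10) = 1/(-36881) - (9 - 1*(-10)) = -1/36881 - (9 + 10) = -1/36881 - 1*19 = -1/36881 - 19 = -700740/36881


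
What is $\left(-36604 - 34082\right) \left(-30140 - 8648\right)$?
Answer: $2741768568$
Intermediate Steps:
$\left(-36604 - 34082\right) \left(-30140 - 8648\right) = \left(-70686\right) \left(-38788\right) = 2741768568$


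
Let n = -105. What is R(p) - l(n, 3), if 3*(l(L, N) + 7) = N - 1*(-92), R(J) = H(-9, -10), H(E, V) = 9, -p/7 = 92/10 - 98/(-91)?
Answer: -47/3 ≈ -15.667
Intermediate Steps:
p = -4676/65 (p = -7*(92/10 - 98/(-91)) = -7*(92*(⅒) - 98*(-1/91)) = -7*(46/5 + 14/13) = -7*668/65 = -4676/65 ≈ -71.938)
R(J) = 9
l(L, N) = 71/3 + N/3 (l(L, N) = -7 + (N - 1*(-92))/3 = -7 + (N + 92)/3 = -7 + (92 + N)/3 = -7 + (92/3 + N/3) = 71/3 + N/3)
R(p) - l(n, 3) = 9 - (71/3 + (⅓)*3) = 9 - (71/3 + 1) = 9 - 1*74/3 = 9 - 74/3 = -47/3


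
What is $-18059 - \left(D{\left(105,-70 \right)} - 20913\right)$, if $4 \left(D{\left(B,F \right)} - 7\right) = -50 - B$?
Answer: $\frac{11543}{4} \approx 2885.8$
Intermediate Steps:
$D{\left(B,F \right)} = - \frac{11}{2} - \frac{B}{4}$ ($D{\left(B,F \right)} = 7 + \frac{-50 - B}{4} = 7 - \left(\frac{25}{2} + \frac{B}{4}\right) = - \frac{11}{2} - \frac{B}{4}$)
$-18059 - \left(D{\left(105,-70 \right)} - 20913\right) = -18059 - \left(\left(- \frac{11}{2} - \frac{105}{4}\right) - 20913\right) = -18059 - \left(- \frac{127}{4} - 20913\right) = -18059 - - \frac{83779}{4} = -18059 + \frac{83779}{4} = \frac{11543}{4}$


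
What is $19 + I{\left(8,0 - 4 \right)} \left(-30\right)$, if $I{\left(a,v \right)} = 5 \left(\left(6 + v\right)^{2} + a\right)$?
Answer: $-1781$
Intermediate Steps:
$I{\left(a,v \right)} = 5 a + 5 \left(6 + v\right)^{2}$ ($I{\left(a,v \right)} = 5 \left(a + \left(6 + v\right)^{2}\right) = 5 a + 5 \left(6 + v\right)^{2}$)
$19 + I{\left(8,0 - 4 \right)} \left(-30\right) = 19 + \left(5 \cdot 8 + 5 \left(6 + \left(0 - 4\right)\right)^{2}\right) \left(-30\right) = 19 + \left(40 + 5 \left(6 + \left(0 - 4\right)\right)^{2}\right) \left(-30\right) = 19 + \left(40 + 5 \left(6 - 4\right)^{2}\right) \left(-30\right) = 19 + \left(40 + 5 \cdot 2^{2}\right) \left(-30\right) = 19 + \left(40 + 5 \cdot 4\right) \left(-30\right) = 19 + \left(40 + 20\right) \left(-30\right) = 19 + 60 \left(-30\right) = 19 - 1800 = -1781$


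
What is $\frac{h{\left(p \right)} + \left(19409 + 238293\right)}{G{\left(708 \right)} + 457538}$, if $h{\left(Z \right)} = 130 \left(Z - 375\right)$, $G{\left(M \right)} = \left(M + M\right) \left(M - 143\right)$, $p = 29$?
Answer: $\frac{106361}{628789} \approx 0.16915$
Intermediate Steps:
$G{\left(M \right)} = 2 M \left(-143 + M\right)$
$h{\left(Z \right)} = -48750 + 130 Z$ ($h{\left(Z \right)} = 130 \left(-375 + Z\right) = -48750 + 130 Z$)
$\frac{h{\left(p \right)} + \left(19409 + 238293\right)}{G{\left(708 \right)} + 457538} = \frac{\left(-48750 + 130 \cdot 29\right) + \left(19409 + 238293\right)}{2 \cdot 708 \left(-143 + 708\right) + 457538} = \frac{\left(-48750 + 3770\right) + 257702}{2 \cdot 708 \cdot 565 + 457538} = \frac{-44980 + 257702}{800040 + 457538} = \frac{212722}{1257578} = 212722 \cdot \frac{1}{1257578} = \frac{106361}{628789}$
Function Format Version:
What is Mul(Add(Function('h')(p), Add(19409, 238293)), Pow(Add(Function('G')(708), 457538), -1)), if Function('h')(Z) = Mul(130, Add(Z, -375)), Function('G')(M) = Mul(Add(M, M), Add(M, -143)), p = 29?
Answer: Rational(106361, 628789) ≈ 0.16915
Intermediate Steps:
Function('G')(M) = Mul(2, M, Add(-143, M)) (Function('G')(M) = Mul(Mul(2, M), Add(-143, M)) = Mul(2, M, Add(-143, M)))
Function('h')(Z) = Add(-48750, Mul(130, Z)) (Function('h')(Z) = Mul(130, Add(-375, Z)) = Add(-48750, Mul(130, Z)))
Mul(Add(Function('h')(p), Add(19409, 238293)), Pow(Add(Function('G')(708), 457538), -1)) = Mul(Add(Add(-48750, Mul(130, 29)), Add(19409, 238293)), Pow(Add(Mul(2, 708, Add(-143, 708)), 457538), -1)) = Mul(Add(Add(-48750, 3770), 257702), Pow(Add(Mul(2, 708, 565), 457538), -1)) = Mul(Add(-44980, 257702), Pow(Add(800040, 457538), -1)) = Mul(212722, Pow(1257578, -1)) = Mul(212722, Rational(1, 1257578)) = Rational(106361, 628789)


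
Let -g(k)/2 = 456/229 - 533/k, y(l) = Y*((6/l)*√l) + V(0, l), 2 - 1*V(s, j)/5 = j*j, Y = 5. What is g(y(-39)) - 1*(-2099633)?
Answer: 72111926426389467/34345082225 + 2132*I*√39/149978525 ≈ 2.0996e+6 + 8.8775e-5*I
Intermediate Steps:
V(s, j) = 10 - 5*j² (V(s, j) = 10 - 5*j*j = 10 - 5*j²)
y(l) = 10 - 5*l² + 30/√l (y(l) = 5*((6/l)*√l) + (10 - 5*l²) = 5*(6/√l) + (10 - 5*l²) = 30/√l + (10 - 5*l²) = 10 - 5*l² + 30/√l)
g(k) = -912/229 + 1066/k (g(k) = -2*(456/229 - 533/k) = -912/229 + 1066/k)
g(y(-39)) - 1*(-2099633) = (-912/229 + 1066/(10 - 5*(-39)² + 30/√(-39))) - 1*(-2099633) = (-912/229 + 1066/(10 - 5*1521 + 30*(-I*√39/39))) + 2099633 = (-912/229 + 1066/(10 - 7605 - 10*I*√39/13)) + 2099633 = (-912/229 + 1066/(-7595 - 10*I*√39/13)) + 2099633 = 480815045/229 + 1066/(-7595 - 10*I*√39/13)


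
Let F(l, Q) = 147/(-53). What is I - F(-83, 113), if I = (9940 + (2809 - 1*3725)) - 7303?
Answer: 91360/53 ≈ 1723.8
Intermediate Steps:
F(l, Q) = -147/53 (F(l, Q) = 147*(-1/53) = -147/53)
I = 1721 (I = (9940 + (2809 - 3725)) - 7303 = (9940 - 916) - 7303 = 9024 - 7303 = 1721)
I - F(-83, 113) = 1721 - 1*(-147/53) = 1721 + 147/53 = 91360/53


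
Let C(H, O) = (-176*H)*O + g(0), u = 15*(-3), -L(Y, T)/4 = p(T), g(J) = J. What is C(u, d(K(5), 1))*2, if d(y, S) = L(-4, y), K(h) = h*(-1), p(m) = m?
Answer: 316800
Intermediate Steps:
K(h) = -h
L(Y, T) = -4*T
d(y, S) = -4*y
u = -45
C(H, O) = -176*H*O (C(H, O) = (-176*H)*O + 0 = -176*H*O + 0 = -176*H*O)
C(u, d(K(5), 1))*2 = -176*(-45)*(-(-4)*5)*2 = -176*(-45)*(-4*(-5))*2 = -176*(-45)*20*2 = 158400*2 = 316800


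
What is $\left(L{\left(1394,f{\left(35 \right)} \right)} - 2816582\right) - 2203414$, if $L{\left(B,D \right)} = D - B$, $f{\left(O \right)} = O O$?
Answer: $-5020165$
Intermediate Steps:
$f{\left(O \right)} = O^{2}$
$\left(L{\left(1394,f{\left(35 \right)} \right)} - 2816582\right) - 2203414 = \left(\left(35^{2} - 1394\right) - 2816582\right) - 2203414 = \left(\left(1225 - 1394\right) - 2816582\right) - 2203414 = \left(-169 - 2816582\right) - 2203414 = -2816751 - 2203414 = -5020165$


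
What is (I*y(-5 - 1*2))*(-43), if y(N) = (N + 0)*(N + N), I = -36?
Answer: 151704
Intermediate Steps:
y(N) = 2*N² (y(N) = N*(2*N) = 2*N²)
(I*y(-5 - 1*2))*(-43) = -72*(-5 - 1*2)²*(-43) = -72*(-5 - 2)²*(-43) = -72*(-7)²*(-43) = -72*49*(-43) = -36*98*(-43) = -3528*(-43) = 151704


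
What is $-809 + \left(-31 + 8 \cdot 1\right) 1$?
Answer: $-832$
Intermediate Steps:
$-809 + \left(-31 + 8 \cdot 1\right) 1 = -809 + \left(-31 + 8\right) 1 = -809 - 23 = -832$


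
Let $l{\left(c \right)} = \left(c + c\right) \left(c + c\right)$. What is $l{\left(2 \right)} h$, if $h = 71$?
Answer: $1136$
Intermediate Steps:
$l{\left(c \right)} = 4 c^{2}$ ($l{\left(c \right)} = 2 c 2 c = 4 c^{2}$)
$l{\left(2 \right)} h = 4 \cdot 2^{2} \cdot 71 = 4 \cdot 4 \cdot 71 = 16 \cdot 71 = 1136$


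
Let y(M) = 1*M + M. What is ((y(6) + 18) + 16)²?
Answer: 2116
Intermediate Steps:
y(M) = 2*M (y(M) = M + M = 2*M)
((y(6) + 18) + 16)² = ((2*6 + 18) + 16)² = ((12 + 18) + 16)² = (30 + 16)² = 46² = 2116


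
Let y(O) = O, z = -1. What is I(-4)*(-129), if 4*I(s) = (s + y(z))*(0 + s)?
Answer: -645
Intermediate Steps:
I(s) = s*(-1 + s)/4 (I(s) = ((s - 1)*(0 + s))/4 = ((-1 + s)*s)/4 = (s*(-1 + s))/4 = s*(-1 + s)/4)
I(-4)*(-129) = ((1/4)*(-4)*(-1 - 4))*(-129) = ((1/4)*(-4)*(-5))*(-129) = 5*(-129) = -645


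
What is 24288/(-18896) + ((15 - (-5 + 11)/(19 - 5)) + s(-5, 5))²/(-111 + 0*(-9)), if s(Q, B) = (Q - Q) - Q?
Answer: -30422591/6423459 ≈ -4.7362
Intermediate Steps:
s(Q, B) = -Q (s(Q, B) = 0 - Q = -Q)
24288/(-18896) + ((15 - (-5 + 11)/(19 - 5)) + s(-5, 5))²/(-111 + 0*(-9)) = 24288/(-18896) + ((15 - (-5 + 11)/(19 - 5)) - 1*(-5))²/(-111 + 0*(-9)) = 24288*(-1/18896) + ((15 - 6/14) + 5)²/(-111 + 0) = -1518/1181 + ((15 - 6/14) + 5)²/(-111) = -1518/1181 + ((15 - 1*3/7) + 5)²*(-1/111) = -1518/1181 + ((15 - 3/7) + 5)²*(-1/111) = -1518/1181 + (102/7 + 5)²*(-1/111) = -1518/1181 + (137/7)²*(-1/111) = -1518/1181 + (18769/49)*(-1/111) = -1518/1181 - 18769/5439 = -30422591/6423459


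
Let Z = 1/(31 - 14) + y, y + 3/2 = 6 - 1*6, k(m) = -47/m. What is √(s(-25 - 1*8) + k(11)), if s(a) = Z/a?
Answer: I*√5323890/1122 ≈ 2.0565*I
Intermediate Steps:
y = -3/2 (y = -3/2 + (6 - 1*6) = -3/2 + (6 - 6) = -3/2 + 0 = -3/2 ≈ -1.5000)
Z = -49/34 (Z = 1/(31 - 14) - 3/2 = 1/17 - 3/2 = -49/34 ≈ -1.4412)
s(a) = -49/(34*a)
√(s(-25 - 1*8) + k(11)) = √(-49/(34*(-25 - 1*8)) - 47/11) = √(-49/(34*(-25 - 8)) - 47*1/11) = √(-49/34/(-33) - 47/11) = √(-49/34*(-1/33) - 47/11) = √(49/1122 - 47/11) = √(-4745/1122) = I*√5323890/1122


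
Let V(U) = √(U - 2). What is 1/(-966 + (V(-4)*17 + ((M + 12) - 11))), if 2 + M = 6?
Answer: -961/925255 - 17*I*√6/925255 ≈ -0.0010386 - 4.5005e-5*I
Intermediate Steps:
M = 4 (M = -2 + 6 = 4)
V(U) = √(-2 + U)
1/(-966 + (V(-4)*17 + ((M + 12) - 11))) = 1/(-966 + (√(-2 - 4)*17 + ((4 + 12) - 11))) = 1/(-966 + (√(-6)*17 + (16 - 11))) = 1/(-966 + ((I*√6)*17 + 5)) = 1/(-966 + (17*I*√6 + 5)) = 1/(-966 + (5 + 17*I*√6)) = 1/(-961 + 17*I*√6)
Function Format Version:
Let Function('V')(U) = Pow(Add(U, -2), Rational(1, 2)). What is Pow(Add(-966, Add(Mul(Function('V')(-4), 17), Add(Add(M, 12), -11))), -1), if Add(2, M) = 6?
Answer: Add(Rational(-961, 925255), Mul(Rational(-17, 925255), I, Pow(6, Rational(1, 2)))) ≈ Add(-0.0010386, Mul(-4.5005e-5, I))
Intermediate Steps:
M = 4 (M = Add(-2, 6) = 4)
Function('V')(U) = Pow(Add(-2, U), Rational(1, 2))
Pow(Add(-966, Add(Mul(Function('V')(-4), 17), Add(Add(M, 12), -11))), -1) = Pow(Add(-966, Add(Mul(Pow(Add(-2, -4), Rational(1, 2)), 17), Add(Add(4, 12), -11))), -1) = Pow(Add(-966, Add(Mul(Pow(-6, Rational(1, 2)), 17), Add(16, -11))), -1) = Pow(Add(-966, Add(Mul(Mul(I, Pow(6, Rational(1, 2))), 17), 5)), -1) = Pow(Add(-966, Add(Mul(17, I, Pow(6, Rational(1, 2))), 5)), -1) = Pow(Add(-966, Add(5, Mul(17, I, Pow(6, Rational(1, 2))))), -1) = Pow(Add(-961, Mul(17, I, Pow(6, Rational(1, 2)))), -1)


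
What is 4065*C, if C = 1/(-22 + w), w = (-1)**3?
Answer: -4065/23 ≈ -176.74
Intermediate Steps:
w = -1
C = -1/23 (C = 1/(-22 - 1) = 1/(-23) = -1/23 ≈ -0.043478)
4065*C = 4065*(-1/23) = -4065/23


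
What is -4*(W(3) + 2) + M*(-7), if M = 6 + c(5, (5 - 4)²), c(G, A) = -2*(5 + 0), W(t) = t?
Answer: 8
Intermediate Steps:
c(G, A) = -10 (c(G, A) = -2*5 = -10)
M = -4 (M = 6 - 10 = -4)
-4*(W(3) + 2) + M*(-7) = -4*(3 + 2) - 4*(-7) = -4*5 + 28 = -20 + 28 = 8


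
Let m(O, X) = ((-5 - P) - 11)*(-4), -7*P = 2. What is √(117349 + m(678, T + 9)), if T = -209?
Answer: √5753181/7 ≈ 342.65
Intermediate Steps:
P = -2/7 (P = -⅐*2 = -2/7 ≈ -0.28571)
m(O, X) = 440/7 (m(O, X) = ((-5 - 1*(-2/7)) - 11)*(-4) = ((-5 + 2/7) - 11)*(-4) = (-33/7 - 11)*(-4) = -110/7*(-4) = 440/7)
√(117349 + m(678, T + 9)) = √(117349 + 440/7) = √(821883/7) = √5753181/7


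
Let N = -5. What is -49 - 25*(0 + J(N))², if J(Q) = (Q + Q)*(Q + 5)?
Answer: -49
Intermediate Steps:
J(Q) = 2*Q*(5 + Q) (J(Q) = (2*Q)*(5 + Q) = 2*Q*(5 + Q))
-49 - 25*(0 + J(N))² = -49 - 25*(0 + 2*(-5)*(5 - 5))² = -49 - 25*(0 + 2*(-5)*0)² = -49 - 25*(0 + 0)² = -49 - 25*0² = -49 - 25*0 = -49 + 0 = -49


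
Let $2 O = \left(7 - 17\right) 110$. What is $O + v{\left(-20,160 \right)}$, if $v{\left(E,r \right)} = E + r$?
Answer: $-410$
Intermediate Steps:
$O = -550$ ($O = \frac{\left(7 - 17\right) 110}{2} = \frac{\left(-10\right) 110}{2} = \frac{1}{2} \left(-1100\right) = -550$)
$O + v{\left(-20,160 \right)} = -550 + \left(-20 + 160\right) = -550 + 140 = -410$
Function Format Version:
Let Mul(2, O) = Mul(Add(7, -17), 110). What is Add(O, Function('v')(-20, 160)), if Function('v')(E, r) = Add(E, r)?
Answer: -410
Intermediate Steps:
O = -550 (O = Mul(Rational(1, 2), Mul(Add(7, -17), 110)) = Mul(Rational(1, 2), Mul(-10, 110)) = Mul(Rational(1, 2), -1100) = -550)
Add(O, Function('v')(-20, 160)) = Add(-550, Add(-20, 160)) = Add(-550, 140) = -410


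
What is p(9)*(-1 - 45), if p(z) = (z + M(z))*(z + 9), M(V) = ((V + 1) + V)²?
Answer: -306360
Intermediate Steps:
M(V) = (1 + 2*V)² (M(V) = ((1 + V) + V)² = (1 + 2*V)²)
p(z) = (9 + z)*(z + (1 + 2*z)²) (p(z) = (z + (1 + 2*z)²)*(z + 9) = (z + (1 + 2*z)²)*(9 + z) = (9 + z)*(z + (1 + 2*z)²))
p(9)*(-1 - 45) = (9 + 4*9³ + 41*9² + 46*9)*(-1 - 45) = (9 + 4*729 + 41*81 + 414)*(-46) = (9 + 2916 + 3321 + 414)*(-46) = 6660*(-46) = -306360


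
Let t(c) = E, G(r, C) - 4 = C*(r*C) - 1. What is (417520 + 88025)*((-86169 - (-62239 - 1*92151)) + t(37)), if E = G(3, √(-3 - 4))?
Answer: 34479685635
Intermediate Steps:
G(r, C) = 3 + r*C² (G(r, C) = 4 + (C*(r*C) - 1) = 4 + (C*(C*r) - 1) = 4 + (r*C² - 1) = 4 + (-1 + r*C²) = 3 + r*C²)
E = -18 (E = 3 + 3*(√(-3 - 4))² = 3 + 3*(√(-7))² = 3 + 3*(I*√7)² = 3 + 3*(-7) = 3 - 21 = -18)
t(c) = -18
(417520 + 88025)*((-86169 - (-62239 - 1*92151)) + t(37)) = (417520 + 88025)*((-86169 - (-62239 - 1*92151)) - 18) = 505545*((-86169 - (-62239 - 92151)) - 18) = 505545*((-86169 - 1*(-154390)) - 18) = 505545*((-86169 + 154390) - 18) = 505545*(68221 - 18) = 505545*68203 = 34479685635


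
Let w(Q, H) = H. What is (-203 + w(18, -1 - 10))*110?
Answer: -23540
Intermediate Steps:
(-203 + w(18, -1 - 10))*110 = (-203 + (-1 - 10))*110 = (-203 - 11)*110 = -214*110 = -23540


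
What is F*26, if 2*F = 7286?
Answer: 94718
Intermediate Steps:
F = 3643 (F = (½)*7286 = 3643)
F*26 = 3643*26 = 94718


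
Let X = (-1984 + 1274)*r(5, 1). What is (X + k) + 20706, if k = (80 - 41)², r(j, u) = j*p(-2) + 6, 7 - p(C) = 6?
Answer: 14417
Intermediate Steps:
p(C) = 1 (p(C) = 7 - 1*6 = 7 - 6 = 1)
r(j, u) = 6 + j (r(j, u) = j*1 + 6 = j + 6 = 6 + j)
k = 1521 (k = 39² = 1521)
X = -7810 (X = (-1984 + 1274)*(6 + 5) = -710*11 = -7810)
(X + k) + 20706 = (-7810 + 1521) + 20706 = -6289 + 20706 = 14417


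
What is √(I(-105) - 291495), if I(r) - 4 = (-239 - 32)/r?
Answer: 2*I*√803414955/105 ≈ 539.9*I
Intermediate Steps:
I(r) = 4 - 271/r (I(r) = 4 + (-239 - 32)/r = 4 - 271/r)
√(I(-105) - 291495) = √((4 - 271/(-105)) - 291495) = √((4 - 271*(-1/105)) - 291495) = √((4 + 271/105) - 291495) = √(691/105 - 291495) = √(-30606284/105) = 2*I*√803414955/105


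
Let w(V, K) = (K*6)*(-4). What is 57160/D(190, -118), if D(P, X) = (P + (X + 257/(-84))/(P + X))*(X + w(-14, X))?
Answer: 172851840/1545556507 ≈ 0.11184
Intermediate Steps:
w(V, K) = -24*K (w(V, K) = (6*K)*(-4) = -24*K)
D(P, X) = -23*X*(P + (-257/84 + X)/(P + X)) (D(P, X) = (P + (X + 257/(-84))/(P + X))*(X - 24*X) = (P + (X + 257*(-1/84))/(P + X))*(-23*X) = (P + (X - 257/84)/(P + X))*(-23*X) = (P + (-257/84 + X)/(P + X))*(-23*X) = -23*X*(P + (-257/84 + X)/(P + X)))
57160/D(190, -118) = 57160/(((23/84)*(-118)*(257 - 84*(-118) - 84*190**2 - 84*190*(-118))/(190 - 118))) = 57160/(((23/84)*(-118)*(257 + 9912 - 84*36100 + 1883280)/72)) = 57160/(((23/84)*(-118)*(1/72)*(257 + 9912 - 3032400 + 1883280))) = 57160/(((23/84)*(-118)*(1/72)*(-1138951))) = 57160/(1545556507/3024) = 57160*(3024/1545556507) = 172851840/1545556507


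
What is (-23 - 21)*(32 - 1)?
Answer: -1364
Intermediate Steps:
(-23 - 21)*(32 - 1) = -44*31 = -1364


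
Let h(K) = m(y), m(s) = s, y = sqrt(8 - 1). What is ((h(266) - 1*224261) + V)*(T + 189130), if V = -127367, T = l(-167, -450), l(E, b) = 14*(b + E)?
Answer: -63466040976 + 180492*sqrt(7) ≈ -6.3466e+10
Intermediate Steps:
l(E, b) = 14*E + 14*b (l(E, b) = 14*(E + b) = 14*E + 14*b)
T = -8638 (T = 14*(-167) + 14*(-450) = -2338 - 6300 = -8638)
y = sqrt(7) ≈ 2.6458
h(K) = sqrt(7)
((h(266) - 1*224261) + V)*(T + 189130) = ((sqrt(7) - 1*224261) - 127367)*(-8638 + 189130) = ((sqrt(7) - 224261) - 127367)*180492 = ((-224261 + sqrt(7)) - 127367)*180492 = (-351628 + sqrt(7))*180492 = -63466040976 + 180492*sqrt(7)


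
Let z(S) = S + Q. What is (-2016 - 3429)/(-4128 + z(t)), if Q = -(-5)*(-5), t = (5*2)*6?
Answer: 5445/4093 ≈ 1.3303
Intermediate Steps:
t = 60 (t = 10*6 = 60)
Q = -25 (Q = -5*5 = -25)
z(S) = -25 + S (z(S) = S - 25 = -25 + S)
(-2016 - 3429)/(-4128 + z(t)) = (-2016 - 3429)/(-4128 + (-25 + 60)) = -5445/(-4128 + 35) = -5445/(-4093) = -5445*(-1/4093) = 5445/4093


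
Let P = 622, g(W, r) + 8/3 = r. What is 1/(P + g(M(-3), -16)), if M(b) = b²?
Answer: 3/1810 ≈ 0.0016575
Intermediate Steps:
g(W, r) = -8/3 + r
1/(P + g(M(-3), -16)) = 1/(622 + (-8/3 - 16)) = 1/(622 - 56/3) = 1/(1810/3) = 3/1810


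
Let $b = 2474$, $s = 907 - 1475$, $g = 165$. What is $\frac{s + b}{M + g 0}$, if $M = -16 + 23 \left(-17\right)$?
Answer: $- \frac{1906}{407} \approx -4.683$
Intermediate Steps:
$s = -568$
$M = -407$ ($M = -16 - 391 = -407$)
$\frac{s + b}{M + g 0} = \frac{-568 + 2474}{-407 + 165 \cdot 0} = \frac{1906}{-407 + 0} = \frac{1906}{-407} = 1906 \left(- \frac{1}{407}\right) = - \frac{1906}{407}$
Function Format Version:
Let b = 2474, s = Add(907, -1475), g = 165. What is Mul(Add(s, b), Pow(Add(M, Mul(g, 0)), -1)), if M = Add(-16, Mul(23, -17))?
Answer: Rational(-1906, 407) ≈ -4.6830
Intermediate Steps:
s = -568
M = -407 (M = Add(-16, -391) = -407)
Mul(Add(s, b), Pow(Add(M, Mul(g, 0)), -1)) = Mul(Add(-568, 2474), Pow(Add(-407, Mul(165, 0)), -1)) = Mul(1906, Pow(Add(-407, 0), -1)) = Mul(1906, Pow(-407, -1)) = Mul(1906, Rational(-1, 407)) = Rational(-1906, 407)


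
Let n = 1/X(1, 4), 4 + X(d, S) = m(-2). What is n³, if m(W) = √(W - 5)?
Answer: -1/(4 - I*√7)³ ≈ 0.0016438 - 0.0089156*I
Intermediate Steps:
m(W) = √(-5 + W)
X(d, S) = -4 + I*√7 (X(d, S) = -4 + √(-5 - 2) = -4 + √(-7) = -4 + I*√7)
n = 1/(-4 + I*√7) ≈ -0.17391 - 0.11503*I
n³ = (-4/23 - I*√7/23)³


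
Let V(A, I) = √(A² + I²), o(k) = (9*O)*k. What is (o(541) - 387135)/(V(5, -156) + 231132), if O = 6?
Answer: -4866293916/3142469239 + 357921*√24361/53421977063 ≈ -1.5475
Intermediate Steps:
o(k) = 54*k (o(k) = (9*6)*k = 54*k)
(o(541) - 387135)/(V(5, -156) + 231132) = (54*541 - 387135)/(√(5² + (-156)²) + 231132) = (29214 - 387135)/(√(25 + 24336) + 231132) = -357921/(√24361 + 231132) = -357921/(231132 + √24361)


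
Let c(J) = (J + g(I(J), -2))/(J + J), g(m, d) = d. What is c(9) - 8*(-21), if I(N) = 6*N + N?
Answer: 3031/18 ≈ 168.39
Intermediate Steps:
I(N) = 7*N
c(J) = (-2 + J)/(2*J) (c(J) = (J - 2)/(J + J) = (-2 + J)/((2*J)) = (-2 + J)*(1/(2*J)) = (-2 + J)/(2*J))
c(9) - 8*(-21) = (1/2)*(-2 + 9)/9 - 8*(-21) = (1/2)*(1/9)*7 + 168 = 7/18 + 168 = 3031/18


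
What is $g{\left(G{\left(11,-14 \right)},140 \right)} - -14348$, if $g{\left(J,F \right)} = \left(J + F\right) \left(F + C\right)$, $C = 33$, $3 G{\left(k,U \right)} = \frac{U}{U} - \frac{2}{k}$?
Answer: $\frac{424767}{11} \approx 38615.0$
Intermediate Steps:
$G{\left(k,U \right)} = \frac{1}{3} - \frac{2}{3 k}$ ($G{\left(k,U \right)} = \frac{\frac{U}{U} - \frac{2}{k}}{3} = \frac{1 - \frac{2}{k}}{3} = \frac{1}{3} - \frac{2}{3 k}$)
$g{\left(J,F \right)} = \left(33 + F\right) \left(F + J\right)$ ($g{\left(J,F \right)} = \left(J + F\right) \left(F + 33\right) = \left(F + J\right) \left(33 + F\right) = \left(33 + F\right) \left(F + J\right)$)
$g{\left(G{\left(11,-14 \right)},140 \right)} - -14348 = \left(140^{2} + 33 \cdot 140 + 33 \frac{-2 + 11}{3 \cdot 11} + 140 \frac{-2 + 11}{3 \cdot 11}\right) - -14348 = \left(19600 + 4620 + 33 \cdot \frac{1}{3} \cdot \frac{1}{11} \cdot 9 + 140 \cdot \frac{1}{3} \cdot \frac{1}{11} \cdot 9\right) + 14348 = \left(19600 + 4620 + 33 \cdot \frac{3}{11} + 140 \cdot \frac{3}{11}\right) + 14348 = \left(19600 + 4620 + 9 + \frac{420}{11}\right) + 14348 = \frac{266939}{11} + 14348 = \frac{424767}{11}$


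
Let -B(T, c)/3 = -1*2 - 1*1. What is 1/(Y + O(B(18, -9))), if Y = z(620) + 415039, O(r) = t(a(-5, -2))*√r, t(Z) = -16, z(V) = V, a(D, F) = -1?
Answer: 1/415611 ≈ 2.4061e-6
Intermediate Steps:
B(T, c) = 9 (B(T, c) = -3*(-1*2 - 1*1) = -3*(-2 - 1) = -3*(-3) = 9)
O(r) = -16*√r
Y = 415659 (Y = 620 + 415039 = 415659)
1/(Y + O(B(18, -9))) = 1/(415659 - 16*√9) = 1/(415659 - 16*3) = 1/(415659 - 48) = 1/415611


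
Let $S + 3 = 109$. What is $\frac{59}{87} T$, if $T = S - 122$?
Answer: $- \frac{944}{87} \approx -10.851$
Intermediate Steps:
$S = 106$ ($S = -3 + 109 = 106$)
$T = -16$ ($T = 106 - 122 = -16$)
$\frac{59}{87} T = \frac{59}{87} \left(-16\right) = - \frac{944}{87}$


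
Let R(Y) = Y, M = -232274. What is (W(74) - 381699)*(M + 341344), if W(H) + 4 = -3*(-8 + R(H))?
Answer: -41653942070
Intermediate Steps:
W(H) = 20 - 3*H (W(H) = -4 - 3*(-8 + H) = -4 + (24 - 3*H) = 20 - 3*H)
(W(74) - 381699)*(M + 341344) = ((20 - 3*74) - 381699)*(-232274 + 341344) = ((20 - 222) - 381699)*109070 = (-202 - 381699)*109070 = -381901*109070 = -41653942070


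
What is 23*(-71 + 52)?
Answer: -437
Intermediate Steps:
23*(-71 + 52) = 23*(-19) = -437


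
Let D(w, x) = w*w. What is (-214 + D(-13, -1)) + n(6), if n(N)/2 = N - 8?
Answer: -49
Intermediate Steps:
D(w, x) = w**2
n(N) = -16 + 2*N (n(N) = 2*(N - 8) = 2*(-8 + N) = -16 + 2*N)
(-214 + D(-13, -1)) + n(6) = (-214 + (-13)**2) + (-16 + 2*6) = (-214 + 169) + (-16 + 12) = -45 - 4 = -49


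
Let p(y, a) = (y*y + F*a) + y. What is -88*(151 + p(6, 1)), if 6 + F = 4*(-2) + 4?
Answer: -16104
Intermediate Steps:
F = -10 (F = -6 + (4*(-2) + 4) = -6 + (-8 + 4) = -6 - 4 = -10)
p(y, a) = y + y² - 10*a (p(y, a) = (y*y - 10*a) + y = (y² - 10*a) + y = y + y² - 10*a)
-88*(151 + p(6, 1)) = -88*(151 + (6 + 6² - 10*1)) = -88*(151 + (6 + 36 - 10)) = -88*(151 + 32) = -88*183 = -16104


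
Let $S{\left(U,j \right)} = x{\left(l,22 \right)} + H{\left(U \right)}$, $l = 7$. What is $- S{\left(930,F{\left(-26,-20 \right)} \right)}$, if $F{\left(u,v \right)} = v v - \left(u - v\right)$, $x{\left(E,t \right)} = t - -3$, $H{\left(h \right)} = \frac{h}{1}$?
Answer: $-955$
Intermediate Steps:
$H{\left(h \right)} = h$ ($H{\left(h \right)} = h 1 = h$)
$x{\left(E,t \right)} = 3 + t$ ($x{\left(E,t \right)} = t + 3 = 3 + t$)
$F{\left(u,v \right)} = v + v^{2} - u$ ($F{\left(u,v \right)} = v^{2} - \left(u - v\right) = v + v^{2} - u$)
$S{\left(U,j \right)} = 25 + U$ ($S{\left(U,j \right)} = \left(3 + 22\right) + U = 25 + U$)
$- S{\left(930,F{\left(-26,-20 \right)} \right)} = - (25 + 930) = \left(-1\right) 955 = -955$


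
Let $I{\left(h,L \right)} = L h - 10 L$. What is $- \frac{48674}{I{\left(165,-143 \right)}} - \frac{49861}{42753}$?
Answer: $\frac{975790457}{947620245} \approx 1.0297$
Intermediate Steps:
$I{\left(h,L \right)} = - 10 L + L h$
$- \frac{48674}{I{\left(165,-143 \right)}} - \frac{49861}{42753} = - \frac{48674}{\left(-143\right) \left(-10 + 165\right)} - \frac{49861}{42753} = - \frac{48674}{\left(-143\right) 155} - \frac{49861}{42753} = - \frac{48674}{-22165} - \frac{49861}{42753} = \left(-48674\right) \left(- \frac{1}{22165}\right) - \frac{49861}{42753} = \frac{48674}{22165} - \frac{49861}{42753} = \frac{975790457}{947620245}$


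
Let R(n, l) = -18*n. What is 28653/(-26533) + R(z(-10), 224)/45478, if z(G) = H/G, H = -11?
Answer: -6518032437/6033338870 ≈ -1.0803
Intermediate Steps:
z(G) = -11/G
28653/(-26533) + R(z(-10), 224)/45478 = 28653/(-26533) - (-198)/(-10)/45478 = 28653*(-1/26533) - (-198)*(-1)/10*(1/45478) = -28653/26533 - 18*11/10*(1/45478) = -28653/26533 - 99/5*1/45478 = -28653/26533 - 99/227390 = -6518032437/6033338870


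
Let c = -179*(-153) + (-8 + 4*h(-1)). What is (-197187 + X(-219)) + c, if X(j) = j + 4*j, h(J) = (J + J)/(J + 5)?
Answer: -170905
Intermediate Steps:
h(J) = 2*J/(5 + J) (h(J) = (2*J)/(5 + J) = 2*J/(5 + J))
X(j) = 5*j
c = 27377 (c = -179*(-153) + (-8 + 4*(2*(-1)/(5 - 1))) = 27387 + (-8 + 4*(2*(-1)/4)) = 27387 + (-8 + 4*(2*(-1)*(¼))) = 27387 + (-8 + 4*(-½)) = 27387 + (-8 - 2) = 27387 - 10 = 27377)
(-197187 + X(-219)) + c = (-197187 + 5*(-219)) + 27377 = (-197187 - 1095) + 27377 = -198282 + 27377 = -170905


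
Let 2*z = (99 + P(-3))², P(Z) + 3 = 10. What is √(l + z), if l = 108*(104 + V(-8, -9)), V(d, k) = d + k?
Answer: √15014 ≈ 122.53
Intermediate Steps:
P(Z) = 7 (P(Z) = -3 + 10 = 7)
z = 5618 (z = (99 + 7)²/2 = (½)*106² = (½)*11236 = 5618)
l = 9396 (l = 108*(104 + (-8 - 9)) = 108*(104 - 17) = 108*87 = 9396)
√(l + z) = √(9396 + 5618) = √15014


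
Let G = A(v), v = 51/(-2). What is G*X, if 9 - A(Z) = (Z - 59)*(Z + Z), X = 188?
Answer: -808494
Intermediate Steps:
v = -51/2 (v = 51*(-½) = -51/2 ≈ -25.500)
A(Z) = 9 - 2*Z*(-59 + Z) (A(Z) = 9 - (Z - 59)*(Z + Z) = 9 - (-59 + Z)*2*Z = 9 - 2*Z*(-59 + Z))
G = -8601/2 (G = 9 - 2*(-51/2)² + 118*(-51/2) = 9 - 2*2601/4 - 3009 = 9 - 2601/2 - 3009 = -8601/2 ≈ -4300.5)
G*X = -8601/2*188 = -808494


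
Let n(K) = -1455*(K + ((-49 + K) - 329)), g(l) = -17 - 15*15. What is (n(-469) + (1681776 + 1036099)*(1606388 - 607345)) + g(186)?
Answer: 2715275908163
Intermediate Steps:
g(l) = -242 (g(l) = -17 - 225 = -242)
n(K) = 549990 - 2910*K (n(K) = -1455*(K + (-378 + K)) = -1455*(-378 + 2*K) = 549990 - 2910*K)
(n(-469) + (1681776 + 1036099)*(1606388 - 607345)) + g(186) = ((549990 - 2910*(-469)) + (1681776 + 1036099)*(1606388 - 607345)) - 242 = ((549990 + 1364790) + 2717875*999043) - 242 = (1914780 + 2715273993625) - 242 = 2715275908405 - 242 = 2715275908163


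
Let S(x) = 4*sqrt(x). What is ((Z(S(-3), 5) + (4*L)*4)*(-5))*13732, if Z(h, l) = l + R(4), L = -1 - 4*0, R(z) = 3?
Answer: 549280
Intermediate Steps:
L = -1 (L = -1 + 0 = -1)
Z(h, l) = 3 + l (Z(h, l) = l + 3 = 3 + l)
((Z(S(-3), 5) + (4*L)*4)*(-5))*13732 = (((3 + 5) + (4*(-1))*4)*(-5))*13732 = ((8 - 4*4)*(-5))*13732 = ((8 - 16)*(-5))*13732 = -8*(-5)*13732 = 40*13732 = 549280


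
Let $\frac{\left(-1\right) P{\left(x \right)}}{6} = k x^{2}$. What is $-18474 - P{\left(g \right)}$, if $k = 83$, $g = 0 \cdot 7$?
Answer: $-18474$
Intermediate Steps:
$g = 0$
$P{\left(x \right)} = - 498 x^{2}$ ($P{\left(x \right)} = - 6 \cdot 83 x^{2} = - 498 x^{2}$)
$-18474 - P{\left(g \right)} = -18474 - - 498 \cdot 0^{2} = -18474 - \left(-498\right) 0 = -18474 - 0 = -18474 + 0 = -18474$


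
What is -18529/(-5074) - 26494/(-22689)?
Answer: 554835037/115123986 ≈ 4.8195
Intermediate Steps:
-18529/(-5074) - 26494/(-22689) = -18529*(-1/5074) - 26494*(-1/22689) = 18529/5074 + 26494/22689 = 554835037/115123986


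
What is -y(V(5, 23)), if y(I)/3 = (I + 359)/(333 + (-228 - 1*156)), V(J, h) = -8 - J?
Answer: 346/17 ≈ 20.353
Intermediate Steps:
y(I) = -359/17 - I/17 (y(I) = 3*((I + 359)/(333 + (-228 - 1*156))) = 3*((359 + I)/(333 + (-228 - 156))) = 3*((359 + I)/(333 - 384)) = 3*((359 + I)/(-51)) = 3*((359 + I)*(-1/51)) = 3*(-359/51 - I/51) = -359/17 - I/17)
-y(V(5, 23)) = -(-359/17 - (-8 - 1*5)/17) = -(-359/17 - (-8 - 5)/17) = -(-359/17 - 1/17*(-13)) = -(-359/17 + 13/17) = -1*(-346/17) = 346/17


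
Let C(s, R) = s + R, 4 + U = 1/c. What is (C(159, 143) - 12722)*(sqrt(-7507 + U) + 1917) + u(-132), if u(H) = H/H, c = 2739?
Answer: -23809139 - 8280*I*sqrt(14087107023)/913 ≈ -2.3809e+7 - 1.0764e+6*I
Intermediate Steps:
U = -10955/2739 (U = -4 + 1/2739 = -10955/2739 ≈ -3.9996)
u(H) = 1
C(s, R) = R + s
(C(159, 143) - 12722)*(sqrt(-7507 + U) + 1917) + u(-132) = ((143 + 159) - 12722)*(sqrt(-7507 - 10955/2739) + 1917) + 1 = (302 - 12722)*(sqrt(-20572628/2739) + 1917) + 1 = -12420*(2*I*sqrt(14087107023)/2739 + 1917) + 1 = -12420*(1917 + 2*I*sqrt(14087107023)/2739) + 1 = (-23809140 - 8280*I*sqrt(14087107023)/913) + 1 = -23809139 - 8280*I*sqrt(14087107023)/913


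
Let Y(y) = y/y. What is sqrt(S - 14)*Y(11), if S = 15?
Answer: 1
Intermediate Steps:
Y(y) = 1
sqrt(S - 14)*Y(11) = sqrt(15 - 14)*1 = sqrt(1)*1 = 1*1 = 1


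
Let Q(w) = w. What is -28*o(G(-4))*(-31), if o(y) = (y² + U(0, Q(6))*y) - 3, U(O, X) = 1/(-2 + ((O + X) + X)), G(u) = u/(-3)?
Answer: -42532/45 ≈ -945.16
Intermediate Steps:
G(u) = -u/3 (G(u) = u*(-⅓) = -u/3)
U(O, X) = 1/(-2 + O + 2*X) (U(O, X) = 1/(-2 + (O + 2*X)) = 1/(-2 + O + 2*X))
o(y) = -3 + y² + y/10 (o(y) = (y² + y/(-2 + 0 + 2*6)) - 3 = (y² + y/(-2 + 0 + 12)) - 3 = (y² + y/10) - 3 = -3 + y² + y/10)
-28*o(G(-4))*(-31) = -28*(-3 + (-⅓*(-4))² + (-⅓*(-4))/10)*(-31) = -28*(-3 + (4/3)² + (⅒)*(4/3))*(-31) = -28*(-3 + 16/9 + 2/15)*(-31) = -28*(-49/45)*(-31) = (1372/45)*(-31) = -42532/45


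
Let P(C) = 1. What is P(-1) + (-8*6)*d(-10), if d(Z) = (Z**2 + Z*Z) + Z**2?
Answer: -14399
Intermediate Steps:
d(Z) = 3*Z**2 (d(Z) = (Z**2 + Z**2) + Z**2 = 2*Z**2 + Z**2 = 3*Z**2)
P(-1) + (-8*6)*d(-10) = 1 + (-8*6)*(3*(-10)**2) = 1 - 144*100 = 1 - 48*300 = 1 - 14400 = -14399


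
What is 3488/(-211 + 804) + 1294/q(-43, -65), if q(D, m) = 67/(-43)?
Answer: -32762010/39731 ≈ -824.60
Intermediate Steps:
q(D, m) = -67/43 (q(D, m) = 67*(-1/43) = -67/43)
3488/(-211 + 804) + 1294/q(-43, -65) = 3488/(-211 + 804) + 1294/(-67/43) = 3488/593 + 1294*(-43/67) = 3488*(1/593) - 55642/67 = 3488/593 - 55642/67 = -32762010/39731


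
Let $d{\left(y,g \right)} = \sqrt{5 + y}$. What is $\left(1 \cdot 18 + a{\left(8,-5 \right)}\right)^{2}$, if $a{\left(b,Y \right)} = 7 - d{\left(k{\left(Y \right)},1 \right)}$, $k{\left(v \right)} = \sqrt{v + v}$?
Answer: $\left(25 - \sqrt{5 + i \sqrt{10}}\right)^{2} \approx 513.19 - 30.677 i$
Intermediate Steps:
$k{\left(v \right)} = \sqrt{2} \sqrt{v}$ ($k{\left(v \right)} = \sqrt{2 v} = \sqrt{2} \sqrt{v}$)
$a{\left(b,Y \right)} = 7 - \sqrt{5 + \sqrt{2} \sqrt{Y}}$
$\left(1 \cdot 18 + a{\left(8,-5 \right)}\right)^{2} = \left(1 \cdot 18 + \left(7 - \sqrt{5 + \sqrt{2} \sqrt{-5}}\right)\right)^{2} = \left(18 + \left(7 - \sqrt{5 + \sqrt{2} i \sqrt{5}}\right)\right)^{2} = \left(18 + \left(7 - \sqrt{5 + i \sqrt{10}}\right)\right)^{2} = \left(25 - \sqrt{5 + i \sqrt{10}}\right)^{2}$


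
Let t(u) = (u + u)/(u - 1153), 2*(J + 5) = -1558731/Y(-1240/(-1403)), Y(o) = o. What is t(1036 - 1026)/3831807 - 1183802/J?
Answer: 1836887528604853300/1368305658979060599 ≈ 1.3425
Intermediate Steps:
J = -2186911993/2480 (J = -5 + (-1558731/((-1240/(-1403))))/2 = -5 + (-1558731/((-1240*(-1/1403))))/2 = -5 + (-1558731/1240/1403)/2 = -5 + (-1558731*1403/1240)/2 = -5 + (½)*(-2186899593/1240) = -5 - 2186899593/2480 = -2186911993/2480 ≈ -8.8182e+5)
t(u) = 2*u/(-1153 + u) (t(u) = (2*u)/(-1153 + u) = 2*u/(-1153 + u))
t(1036 - 1026)/3831807 - 1183802/J = (2*(1036 - 1026)/(-1153 + (1036 - 1026)))/3831807 - 1183802/(-2186911993/2480) = (2*10/(-1153 + 10))*(1/3831807) - 1183802*(-2480/2186911993) = (2*10/(-1143))*(1/3831807) + 2935828960/2186911993 = (2*10*(-1/1143))*(1/3831807) + 2935828960/2186911993 = -20/1143*1/3831807 + 2935828960/2186911993 = -20/4379755401 + 2935828960/2186911993 = 1836887528604853300/1368305658979060599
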